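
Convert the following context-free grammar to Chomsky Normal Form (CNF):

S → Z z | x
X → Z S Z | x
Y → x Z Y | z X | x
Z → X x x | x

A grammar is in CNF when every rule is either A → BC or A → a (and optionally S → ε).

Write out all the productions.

TZ → z; S → x; X → x; TX → x; Y → x; Z → x; S → Z TZ; X → Z X0; X0 → S Z; Y → TX X1; X1 → Z Y; Y → TZ X; Z → X X2; X2 → TX TX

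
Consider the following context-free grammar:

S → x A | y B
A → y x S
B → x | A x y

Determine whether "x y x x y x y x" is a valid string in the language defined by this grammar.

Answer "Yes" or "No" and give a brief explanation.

Yes - a valid derivation exists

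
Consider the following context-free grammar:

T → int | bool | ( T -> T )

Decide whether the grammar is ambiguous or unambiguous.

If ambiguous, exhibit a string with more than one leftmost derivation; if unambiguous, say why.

Unambiguous - every string in the language has a unique leftmost derivation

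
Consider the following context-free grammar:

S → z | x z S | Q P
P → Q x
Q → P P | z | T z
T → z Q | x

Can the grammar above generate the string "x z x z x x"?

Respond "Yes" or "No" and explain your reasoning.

No - no valid derivation exists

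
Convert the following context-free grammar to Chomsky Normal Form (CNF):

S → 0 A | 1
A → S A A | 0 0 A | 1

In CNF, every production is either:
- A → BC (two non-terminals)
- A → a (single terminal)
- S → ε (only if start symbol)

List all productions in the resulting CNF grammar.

T0 → 0; S → 1; A → 1; S → T0 A; A → S X0; X0 → A A; A → T0 X1; X1 → T0 A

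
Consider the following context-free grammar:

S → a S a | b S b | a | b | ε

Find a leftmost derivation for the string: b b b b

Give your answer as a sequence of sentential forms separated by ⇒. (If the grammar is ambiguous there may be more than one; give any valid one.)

S ⇒ b S b ⇒ b b S b b ⇒ b b b b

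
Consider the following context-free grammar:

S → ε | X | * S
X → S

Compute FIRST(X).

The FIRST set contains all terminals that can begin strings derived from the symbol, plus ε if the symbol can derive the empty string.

We compute FIRST(X) using the standard algorithm.
FIRST(S) = {*, ε}
FIRST(X) = {*, ε}
Therefore, FIRST(X) = {*, ε}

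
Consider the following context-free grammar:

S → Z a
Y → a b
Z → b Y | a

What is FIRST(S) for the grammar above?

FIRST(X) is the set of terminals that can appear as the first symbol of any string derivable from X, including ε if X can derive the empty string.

We compute FIRST(S) using the standard algorithm.
FIRST(S) = {a, b}
FIRST(Y) = {a}
FIRST(Z) = {a, b}
Therefore, FIRST(S) = {a, b}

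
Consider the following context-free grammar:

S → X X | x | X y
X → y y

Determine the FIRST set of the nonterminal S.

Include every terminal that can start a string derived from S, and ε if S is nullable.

We compute FIRST(S) using the standard algorithm.
FIRST(S) = {x, y}
FIRST(X) = {y}
Therefore, FIRST(S) = {x, y}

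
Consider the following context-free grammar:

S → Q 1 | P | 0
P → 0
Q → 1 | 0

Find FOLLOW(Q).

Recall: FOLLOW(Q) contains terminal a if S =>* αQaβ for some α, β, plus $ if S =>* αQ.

We compute FOLLOW(Q) using the standard algorithm.
FOLLOW(S) starts with {$}.
FIRST(P) = {0}
FIRST(Q) = {0, 1}
FIRST(S) = {0, 1}
FOLLOW(P) = {$}
FOLLOW(Q) = {1}
FOLLOW(S) = {$}
Therefore, FOLLOW(Q) = {1}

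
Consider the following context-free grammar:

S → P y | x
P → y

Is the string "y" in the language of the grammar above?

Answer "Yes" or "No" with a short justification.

No - no valid derivation exists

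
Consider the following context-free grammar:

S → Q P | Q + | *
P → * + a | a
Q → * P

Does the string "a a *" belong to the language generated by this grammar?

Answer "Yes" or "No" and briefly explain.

No - no valid derivation exists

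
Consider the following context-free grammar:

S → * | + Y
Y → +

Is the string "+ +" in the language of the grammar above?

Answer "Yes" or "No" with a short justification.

Yes - a valid derivation exists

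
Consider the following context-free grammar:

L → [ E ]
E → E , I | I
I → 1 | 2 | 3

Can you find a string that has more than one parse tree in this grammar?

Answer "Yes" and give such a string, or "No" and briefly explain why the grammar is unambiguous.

No - the grammar is unambiguous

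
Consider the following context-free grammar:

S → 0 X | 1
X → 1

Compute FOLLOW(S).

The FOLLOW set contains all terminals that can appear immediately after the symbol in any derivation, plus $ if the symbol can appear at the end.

We compute FOLLOW(S) using the standard algorithm.
FOLLOW(S) starts with {$}.
FIRST(S) = {0, 1}
FIRST(X) = {1}
FOLLOW(S) = {$}
FOLLOW(X) = {$}
Therefore, FOLLOW(S) = {$}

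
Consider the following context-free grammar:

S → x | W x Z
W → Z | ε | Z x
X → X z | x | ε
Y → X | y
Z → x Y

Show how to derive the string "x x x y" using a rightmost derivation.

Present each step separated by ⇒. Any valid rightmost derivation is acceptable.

S ⇒ W x Z ⇒ W x x Y ⇒ W x x y ⇒ Z x x y ⇒ x Y x x y ⇒ x X x x y ⇒ x x x y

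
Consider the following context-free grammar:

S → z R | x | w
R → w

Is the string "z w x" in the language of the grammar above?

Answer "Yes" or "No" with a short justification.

No - no valid derivation exists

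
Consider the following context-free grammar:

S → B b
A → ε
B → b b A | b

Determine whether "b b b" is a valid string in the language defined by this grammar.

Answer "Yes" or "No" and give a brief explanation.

Yes - a valid derivation exists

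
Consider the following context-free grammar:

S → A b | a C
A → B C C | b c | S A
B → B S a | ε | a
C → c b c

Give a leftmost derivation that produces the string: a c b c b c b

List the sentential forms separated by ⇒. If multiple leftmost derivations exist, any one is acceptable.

S ⇒ A b ⇒ S A b ⇒ a C A b ⇒ a c b c A b ⇒ a c b c b c b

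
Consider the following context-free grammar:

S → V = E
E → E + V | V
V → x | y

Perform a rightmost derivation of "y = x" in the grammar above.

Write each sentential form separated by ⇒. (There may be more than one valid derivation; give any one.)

S ⇒ V = E ⇒ V = V ⇒ V = x ⇒ y = x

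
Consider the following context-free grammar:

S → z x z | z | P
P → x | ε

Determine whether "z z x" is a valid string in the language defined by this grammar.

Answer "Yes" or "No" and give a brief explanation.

No - no valid derivation exists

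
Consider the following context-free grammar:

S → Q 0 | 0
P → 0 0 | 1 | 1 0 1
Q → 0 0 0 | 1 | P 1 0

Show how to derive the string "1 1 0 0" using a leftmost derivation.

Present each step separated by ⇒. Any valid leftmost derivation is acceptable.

S ⇒ Q 0 ⇒ P 1 0 0 ⇒ 1 1 0 0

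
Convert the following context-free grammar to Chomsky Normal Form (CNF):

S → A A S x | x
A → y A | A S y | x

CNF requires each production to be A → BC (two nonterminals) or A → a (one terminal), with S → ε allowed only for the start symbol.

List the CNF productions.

TX → x; S → x; TY → y; A → x; S → A X0; X0 → A X1; X1 → S TX; A → TY A; A → A X2; X2 → S TY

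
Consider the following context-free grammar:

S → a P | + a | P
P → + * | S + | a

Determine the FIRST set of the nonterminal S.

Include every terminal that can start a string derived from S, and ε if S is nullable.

We compute FIRST(S) using the standard algorithm.
FIRST(P) = {+, a}
FIRST(S) = {+, a}
Therefore, FIRST(S) = {+, a}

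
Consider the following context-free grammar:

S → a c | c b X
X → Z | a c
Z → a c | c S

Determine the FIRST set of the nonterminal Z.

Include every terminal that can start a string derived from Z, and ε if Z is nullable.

We compute FIRST(Z) using the standard algorithm.
FIRST(S) = {a, c}
FIRST(X) = {a, c}
FIRST(Z) = {a, c}
Therefore, FIRST(Z) = {a, c}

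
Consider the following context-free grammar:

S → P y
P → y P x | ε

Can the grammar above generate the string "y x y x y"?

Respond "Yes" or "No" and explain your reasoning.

No - no valid derivation exists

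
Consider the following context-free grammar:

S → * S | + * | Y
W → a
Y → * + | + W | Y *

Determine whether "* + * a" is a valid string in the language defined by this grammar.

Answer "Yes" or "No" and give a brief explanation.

No - no valid derivation exists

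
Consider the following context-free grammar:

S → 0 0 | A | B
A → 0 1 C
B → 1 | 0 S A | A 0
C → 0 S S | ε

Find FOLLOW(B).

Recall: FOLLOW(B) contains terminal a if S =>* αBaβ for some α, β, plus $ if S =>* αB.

We compute FOLLOW(B) using the standard algorithm.
FOLLOW(S) starts with {$}.
FIRST(A) = {0}
FIRST(B) = {0, 1}
FIRST(C) = {0, ε}
FIRST(S) = {0, 1}
FOLLOW(A) = {$, 0, 1}
FOLLOW(B) = {$, 0, 1}
FOLLOW(C) = {$, 0, 1}
FOLLOW(S) = {$, 0, 1}
Therefore, FOLLOW(B) = {$, 0, 1}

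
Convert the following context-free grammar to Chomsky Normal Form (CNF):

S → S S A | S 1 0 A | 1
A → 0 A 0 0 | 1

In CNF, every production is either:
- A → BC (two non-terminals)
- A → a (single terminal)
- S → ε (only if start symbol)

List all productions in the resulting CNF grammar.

T1 → 1; T0 → 0; S → 1; A → 1; S → S X0; X0 → S A; S → S X1; X1 → T1 X2; X2 → T0 A; A → T0 X3; X3 → A X4; X4 → T0 T0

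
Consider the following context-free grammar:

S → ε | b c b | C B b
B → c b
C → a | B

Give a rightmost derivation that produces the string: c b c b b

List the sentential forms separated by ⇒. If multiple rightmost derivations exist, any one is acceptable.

S ⇒ C B b ⇒ C c b b ⇒ B c b b ⇒ c b c b b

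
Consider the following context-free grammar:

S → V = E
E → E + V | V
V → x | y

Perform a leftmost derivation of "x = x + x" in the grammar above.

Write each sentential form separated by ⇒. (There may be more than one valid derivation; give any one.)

S ⇒ V = E ⇒ x = E ⇒ x = E + V ⇒ x = V + V ⇒ x = x + V ⇒ x = x + x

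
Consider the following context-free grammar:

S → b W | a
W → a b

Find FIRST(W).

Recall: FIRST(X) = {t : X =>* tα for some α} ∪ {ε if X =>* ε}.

We compute FIRST(W) using the standard algorithm.
FIRST(S) = {a, b}
FIRST(W) = {a}
Therefore, FIRST(W) = {a}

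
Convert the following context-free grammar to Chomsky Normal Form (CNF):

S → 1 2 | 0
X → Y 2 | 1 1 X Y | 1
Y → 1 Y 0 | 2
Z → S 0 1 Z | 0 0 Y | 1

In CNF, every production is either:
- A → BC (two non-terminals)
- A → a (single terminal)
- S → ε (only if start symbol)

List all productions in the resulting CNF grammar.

T1 → 1; T2 → 2; S → 0; X → 1; T0 → 0; Y → 2; Z → 1; S → T1 T2; X → Y T2; X → T1 X0; X0 → T1 X1; X1 → X Y; Y → T1 X2; X2 → Y T0; Z → S X3; X3 → T0 X4; X4 → T1 Z; Z → T0 X5; X5 → T0 Y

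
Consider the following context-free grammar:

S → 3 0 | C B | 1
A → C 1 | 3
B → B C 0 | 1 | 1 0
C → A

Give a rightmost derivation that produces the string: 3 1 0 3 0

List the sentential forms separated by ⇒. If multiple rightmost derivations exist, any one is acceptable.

S ⇒ C B ⇒ C B C 0 ⇒ C B A 0 ⇒ C B 3 0 ⇒ C 1 0 3 0 ⇒ A 1 0 3 0 ⇒ 3 1 0 3 0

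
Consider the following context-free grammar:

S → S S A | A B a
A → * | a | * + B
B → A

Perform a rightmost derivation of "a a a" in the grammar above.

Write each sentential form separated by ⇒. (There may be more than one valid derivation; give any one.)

S ⇒ A B a ⇒ A A a ⇒ A a a ⇒ a a a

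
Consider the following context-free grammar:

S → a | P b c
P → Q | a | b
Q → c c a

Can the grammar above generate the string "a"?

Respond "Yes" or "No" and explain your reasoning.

Yes - a valid derivation exists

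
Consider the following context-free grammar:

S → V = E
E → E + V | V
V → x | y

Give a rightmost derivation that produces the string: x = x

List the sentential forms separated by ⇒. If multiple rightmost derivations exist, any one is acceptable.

S ⇒ V = E ⇒ V = V ⇒ V = x ⇒ x = x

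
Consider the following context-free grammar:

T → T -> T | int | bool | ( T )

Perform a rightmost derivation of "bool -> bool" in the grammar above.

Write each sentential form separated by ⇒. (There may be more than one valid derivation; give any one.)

T ⇒ T -> T ⇒ T -> bool ⇒ bool -> bool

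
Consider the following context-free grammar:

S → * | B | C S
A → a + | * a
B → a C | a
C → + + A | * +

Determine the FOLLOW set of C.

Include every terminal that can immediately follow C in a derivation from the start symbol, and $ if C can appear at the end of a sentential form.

We compute FOLLOW(C) using the standard algorithm.
FOLLOW(S) starts with {$}.
FIRST(A) = {*, a}
FIRST(B) = {a}
FIRST(C) = {*, +}
FIRST(S) = {*, +, a}
FOLLOW(A) = {$, *, +, a}
FOLLOW(B) = {$}
FOLLOW(C) = {$, *, +, a}
FOLLOW(S) = {$}
Therefore, FOLLOW(C) = {$, *, +, a}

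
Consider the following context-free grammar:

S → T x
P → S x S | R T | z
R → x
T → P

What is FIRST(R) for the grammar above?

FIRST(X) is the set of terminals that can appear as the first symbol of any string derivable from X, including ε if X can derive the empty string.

We compute FIRST(R) using the standard algorithm.
FIRST(P) = {x, z}
FIRST(R) = {x}
FIRST(S) = {x, z}
FIRST(T) = {x, z}
Therefore, FIRST(R) = {x}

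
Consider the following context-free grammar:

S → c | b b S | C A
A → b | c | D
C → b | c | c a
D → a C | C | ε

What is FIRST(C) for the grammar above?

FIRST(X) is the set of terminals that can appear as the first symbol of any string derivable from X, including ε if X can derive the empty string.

We compute FIRST(C) using the standard algorithm.
FIRST(A) = {a, b, c, ε}
FIRST(C) = {b, c}
FIRST(D) = {a, b, c, ε}
FIRST(S) = {b, c}
Therefore, FIRST(C) = {b, c}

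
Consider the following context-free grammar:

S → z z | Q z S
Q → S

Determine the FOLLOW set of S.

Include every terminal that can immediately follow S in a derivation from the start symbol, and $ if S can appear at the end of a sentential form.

We compute FOLLOW(S) using the standard algorithm.
FOLLOW(S) starts with {$}.
FIRST(Q) = {z}
FIRST(S) = {z}
FOLLOW(Q) = {z}
FOLLOW(S) = {$, z}
Therefore, FOLLOW(S) = {$, z}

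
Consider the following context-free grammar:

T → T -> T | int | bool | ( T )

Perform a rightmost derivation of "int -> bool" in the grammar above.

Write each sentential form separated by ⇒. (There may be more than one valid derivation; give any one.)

T ⇒ T -> T ⇒ T -> bool ⇒ int -> bool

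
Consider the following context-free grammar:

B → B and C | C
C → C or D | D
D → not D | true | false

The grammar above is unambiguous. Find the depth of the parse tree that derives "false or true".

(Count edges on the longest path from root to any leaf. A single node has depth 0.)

4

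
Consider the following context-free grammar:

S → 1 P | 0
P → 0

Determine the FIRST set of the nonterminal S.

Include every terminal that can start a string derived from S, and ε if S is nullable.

We compute FIRST(S) using the standard algorithm.
FIRST(P) = {0}
FIRST(S) = {0, 1}
Therefore, FIRST(S) = {0, 1}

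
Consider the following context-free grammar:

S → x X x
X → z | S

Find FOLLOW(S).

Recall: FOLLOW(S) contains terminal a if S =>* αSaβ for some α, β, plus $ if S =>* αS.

We compute FOLLOW(S) using the standard algorithm.
FOLLOW(S) starts with {$}.
FIRST(S) = {x}
FIRST(X) = {x, z}
FOLLOW(S) = {$, x}
FOLLOW(X) = {x}
Therefore, FOLLOW(S) = {$, x}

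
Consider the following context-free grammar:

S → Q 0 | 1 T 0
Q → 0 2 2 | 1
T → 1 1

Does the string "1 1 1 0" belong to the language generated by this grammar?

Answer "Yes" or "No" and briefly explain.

Yes - a valid derivation exists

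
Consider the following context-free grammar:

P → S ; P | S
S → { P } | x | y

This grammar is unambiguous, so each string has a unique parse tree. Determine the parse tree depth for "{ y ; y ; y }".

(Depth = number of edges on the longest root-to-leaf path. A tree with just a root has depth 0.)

6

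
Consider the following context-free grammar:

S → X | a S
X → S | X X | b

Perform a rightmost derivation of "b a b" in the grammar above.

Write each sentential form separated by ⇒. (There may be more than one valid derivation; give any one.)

S ⇒ X ⇒ X X ⇒ X S ⇒ X a S ⇒ X a X ⇒ X a b ⇒ b a b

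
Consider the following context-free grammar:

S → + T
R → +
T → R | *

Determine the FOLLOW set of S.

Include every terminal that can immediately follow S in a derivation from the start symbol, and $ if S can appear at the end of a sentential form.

We compute FOLLOW(S) using the standard algorithm.
FOLLOW(S) starts with {$}.
FIRST(R) = {+}
FIRST(S) = {+}
FIRST(T) = {*, +}
FOLLOW(R) = {$}
FOLLOW(S) = {$}
FOLLOW(T) = {$}
Therefore, FOLLOW(S) = {$}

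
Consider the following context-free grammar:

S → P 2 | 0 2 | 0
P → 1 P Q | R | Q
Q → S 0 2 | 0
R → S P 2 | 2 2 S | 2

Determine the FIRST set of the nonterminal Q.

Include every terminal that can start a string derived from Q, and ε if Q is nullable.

We compute FIRST(Q) using the standard algorithm.
FIRST(P) = {0, 1, 2}
FIRST(Q) = {0, 1, 2}
FIRST(R) = {0, 1, 2}
FIRST(S) = {0, 1, 2}
Therefore, FIRST(Q) = {0, 1, 2}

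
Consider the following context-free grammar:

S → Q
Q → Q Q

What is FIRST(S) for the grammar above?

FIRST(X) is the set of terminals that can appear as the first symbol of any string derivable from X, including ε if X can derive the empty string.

We compute FIRST(S) using the standard algorithm.
FIRST(Q) = {}
FIRST(S) = {}
Therefore, FIRST(S) = {}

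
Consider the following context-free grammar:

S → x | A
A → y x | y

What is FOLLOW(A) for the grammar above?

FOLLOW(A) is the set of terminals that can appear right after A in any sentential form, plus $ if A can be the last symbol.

We compute FOLLOW(A) using the standard algorithm.
FOLLOW(S) starts with {$}.
FIRST(A) = {y}
FIRST(S) = {x, y}
FOLLOW(A) = {$}
FOLLOW(S) = {$}
Therefore, FOLLOW(A) = {$}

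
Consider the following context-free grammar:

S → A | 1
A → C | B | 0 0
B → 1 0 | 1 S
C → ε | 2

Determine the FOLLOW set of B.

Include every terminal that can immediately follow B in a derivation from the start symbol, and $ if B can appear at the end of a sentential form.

We compute FOLLOW(B) using the standard algorithm.
FOLLOW(S) starts with {$}.
FIRST(A) = {0, 1, 2, ε}
FIRST(B) = {1}
FIRST(C) = {2, ε}
FIRST(S) = {0, 1, 2, ε}
FOLLOW(A) = {$}
FOLLOW(B) = {$}
FOLLOW(C) = {$}
FOLLOW(S) = {$}
Therefore, FOLLOW(B) = {$}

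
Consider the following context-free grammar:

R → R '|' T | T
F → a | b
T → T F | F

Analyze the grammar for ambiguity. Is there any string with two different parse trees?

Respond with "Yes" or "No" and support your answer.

No - the grammar is unambiguous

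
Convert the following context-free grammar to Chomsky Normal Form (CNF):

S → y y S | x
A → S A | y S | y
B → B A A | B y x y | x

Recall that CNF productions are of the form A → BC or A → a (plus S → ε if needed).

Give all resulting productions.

TY → y; S → x; A → y; TX → x; B → x; S → TY X0; X0 → TY S; A → S A; A → TY S; B → B X1; X1 → A A; B → B X2; X2 → TY X3; X3 → TX TY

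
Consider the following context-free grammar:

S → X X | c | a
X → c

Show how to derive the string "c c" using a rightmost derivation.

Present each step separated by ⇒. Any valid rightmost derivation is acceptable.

S ⇒ X X ⇒ X c ⇒ c c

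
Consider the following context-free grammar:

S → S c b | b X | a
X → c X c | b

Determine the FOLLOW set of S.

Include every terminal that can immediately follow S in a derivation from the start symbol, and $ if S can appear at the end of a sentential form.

We compute FOLLOW(S) using the standard algorithm.
FOLLOW(S) starts with {$}.
FIRST(S) = {a, b}
FIRST(X) = {b, c}
FOLLOW(S) = {$, c}
FOLLOW(X) = {$, c}
Therefore, FOLLOW(S) = {$, c}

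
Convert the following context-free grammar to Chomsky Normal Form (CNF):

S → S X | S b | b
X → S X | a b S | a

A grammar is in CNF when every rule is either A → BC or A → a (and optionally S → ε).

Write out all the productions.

TB → b; S → b; TA → a; X → a; S → S X; S → S TB; X → S X; X → TA X0; X0 → TB S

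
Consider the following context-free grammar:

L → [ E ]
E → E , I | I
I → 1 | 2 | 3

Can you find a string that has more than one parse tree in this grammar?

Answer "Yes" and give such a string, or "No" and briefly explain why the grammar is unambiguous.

No - the grammar is unambiguous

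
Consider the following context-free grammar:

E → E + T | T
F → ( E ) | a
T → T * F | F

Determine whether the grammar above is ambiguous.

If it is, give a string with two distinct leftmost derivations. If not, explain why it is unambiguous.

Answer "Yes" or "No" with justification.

No - the grammar is unambiguous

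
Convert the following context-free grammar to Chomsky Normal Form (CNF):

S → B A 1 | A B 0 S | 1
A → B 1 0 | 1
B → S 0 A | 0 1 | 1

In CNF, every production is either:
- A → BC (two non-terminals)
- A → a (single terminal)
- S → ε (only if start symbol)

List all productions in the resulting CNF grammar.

T1 → 1; T0 → 0; S → 1; A → 1; B → 1; S → B X0; X0 → A T1; S → A X1; X1 → B X2; X2 → T0 S; A → B X3; X3 → T1 T0; B → S X4; X4 → T0 A; B → T0 T1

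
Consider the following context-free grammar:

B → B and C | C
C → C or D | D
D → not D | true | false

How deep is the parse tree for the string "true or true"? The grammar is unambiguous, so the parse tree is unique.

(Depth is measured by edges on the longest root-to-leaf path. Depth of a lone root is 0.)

4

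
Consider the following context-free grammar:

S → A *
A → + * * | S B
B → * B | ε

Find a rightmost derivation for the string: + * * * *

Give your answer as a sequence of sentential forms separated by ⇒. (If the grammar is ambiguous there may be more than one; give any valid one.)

S ⇒ A * ⇒ S B * ⇒ S * ⇒ A * * ⇒ + * * * *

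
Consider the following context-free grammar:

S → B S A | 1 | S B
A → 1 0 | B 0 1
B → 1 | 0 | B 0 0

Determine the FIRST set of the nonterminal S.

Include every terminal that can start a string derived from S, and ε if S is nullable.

We compute FIRST(S) using the standard algorithm.
FIRST(A) = {0, 1}
FIRST(B) = {0, 1}
FIRST(S) = {0, 1}
Therefore, FIRST(S) = {0, 1}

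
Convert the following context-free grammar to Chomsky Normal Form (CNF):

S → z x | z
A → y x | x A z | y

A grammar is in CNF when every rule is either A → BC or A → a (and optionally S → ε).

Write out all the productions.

TZ → z; TX → x; S → z; TY → y; A → y; S → TZ TX; A → TY TX; A → TX X0; X0 → A TZ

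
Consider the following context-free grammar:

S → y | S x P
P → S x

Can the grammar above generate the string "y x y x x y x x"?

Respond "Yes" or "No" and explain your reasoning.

No - no valid derivation exists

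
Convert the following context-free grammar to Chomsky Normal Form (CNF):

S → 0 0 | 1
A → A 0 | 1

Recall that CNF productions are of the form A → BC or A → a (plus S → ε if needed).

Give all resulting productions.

T0 → 0; S → 1; A → 1; S → T0 T0; A → A T0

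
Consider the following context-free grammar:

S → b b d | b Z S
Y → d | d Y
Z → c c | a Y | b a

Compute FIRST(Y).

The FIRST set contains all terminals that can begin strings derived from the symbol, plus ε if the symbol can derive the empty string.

We compute FIRST(Y) using the standard algorithm.
FIRST(S) = {b}
FIRST(Y) = {d}
FIRST(Z) = {a, b, c}
Therefore, FIRST(Y) = {d}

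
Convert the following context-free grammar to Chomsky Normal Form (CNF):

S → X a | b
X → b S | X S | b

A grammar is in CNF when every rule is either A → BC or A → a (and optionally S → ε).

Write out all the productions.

TA → a; S → b; TB → b; X → b; S → X TA; X → TB S; X → X S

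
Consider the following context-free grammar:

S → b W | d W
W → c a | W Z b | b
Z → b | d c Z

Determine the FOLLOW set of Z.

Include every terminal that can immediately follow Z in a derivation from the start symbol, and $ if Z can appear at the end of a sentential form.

We compute FOLLOW(Z) using the standard algorithm.
FOLLOW(S) starts with {$}.
FIRST(S) = {b, d}
FIRST(W) = {b, c}
FIRST(Z) = {b, d}
FOLLOW(S) = {$}
FOLLOW(W) = {$, b, d}
FOLLOW(Z) = {b}
Therefore, FOLLOW(Z) = {b}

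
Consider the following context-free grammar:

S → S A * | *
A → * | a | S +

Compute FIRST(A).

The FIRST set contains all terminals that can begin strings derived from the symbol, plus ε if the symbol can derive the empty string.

We compute FIRST(A) using the standard algorithm.
FIRST(A) = {*, a}
FIRST(S) = {*}
Therefore, FIRST(A) = {*, a}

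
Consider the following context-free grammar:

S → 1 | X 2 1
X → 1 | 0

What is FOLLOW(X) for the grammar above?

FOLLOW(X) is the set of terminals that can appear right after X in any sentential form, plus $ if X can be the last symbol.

We compute FOLLOW(X) using the standard algorithm.
FOLLOW(S) starts with {$}.
FIRST(S) = {0, 1}
FIRST(X) = {0, 1}
FOLLOW(S) = {$}
FOLLOW(X) = {2}
Therefore, FOLLOW(X) = {2}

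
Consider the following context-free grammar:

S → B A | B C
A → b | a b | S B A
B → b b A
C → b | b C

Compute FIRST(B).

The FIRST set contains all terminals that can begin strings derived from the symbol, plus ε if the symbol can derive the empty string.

We compute FIRST(B) using the standard algorithm.
FIRST(A) = {a, b}
FIRST(B) = {b}
FIRST(C) = {b}
FIRST(S) = {b}
Therefore, FIRST(B) = {b}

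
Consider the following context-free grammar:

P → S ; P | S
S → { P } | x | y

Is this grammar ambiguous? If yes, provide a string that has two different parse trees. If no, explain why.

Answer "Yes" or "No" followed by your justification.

No - the grammar is unambiguous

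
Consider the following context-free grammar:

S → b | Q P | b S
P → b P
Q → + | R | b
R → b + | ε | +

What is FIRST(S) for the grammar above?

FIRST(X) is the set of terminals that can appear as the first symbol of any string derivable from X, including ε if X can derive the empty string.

We compute FIRST(S) using the standard algorithm.
FIRST(P) = {b}
FIRST(Q) = {+, b, ε}
FIRST(R) = {+, b, ε}
FIRST(S) = {+, b}
Therefore, FIRST(S) = {+, b}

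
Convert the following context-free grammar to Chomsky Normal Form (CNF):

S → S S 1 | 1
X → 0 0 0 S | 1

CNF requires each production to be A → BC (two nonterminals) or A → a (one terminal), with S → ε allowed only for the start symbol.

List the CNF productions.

T1 → 1; S → 1; T0 → 0; X → 1; S → S X0; X0 → S T1; X → T0 X1; X1 → T0 X2; X2 → T0 S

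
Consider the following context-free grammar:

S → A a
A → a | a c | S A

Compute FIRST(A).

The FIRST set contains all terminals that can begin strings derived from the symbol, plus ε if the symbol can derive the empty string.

We compute FIRST(A) using the standard algorithm.
FIRST(A) = {a}
FIRST(S) = {a}
Therefore, FIRST(A) = {a}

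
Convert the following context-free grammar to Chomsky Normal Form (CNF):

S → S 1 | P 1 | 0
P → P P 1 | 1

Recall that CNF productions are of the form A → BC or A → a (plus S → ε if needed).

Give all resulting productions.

T1 → 1; S → 0; P → 1; S → S T1; S → P T1; P → P X0; X0 → P T1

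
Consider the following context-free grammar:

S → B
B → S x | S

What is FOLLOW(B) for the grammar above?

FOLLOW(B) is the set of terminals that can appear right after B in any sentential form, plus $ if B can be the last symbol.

We compute FOLLOW(B) using the standard algorithm.
FOLLOW(S) starts with {$}.
FIRST(B) = {}
FIRST(S) = {}
FOLLOW(B) = {$, x}
FOLLOW(S) = {$, x}
Therefore, FOLLOW(B) = {$, x}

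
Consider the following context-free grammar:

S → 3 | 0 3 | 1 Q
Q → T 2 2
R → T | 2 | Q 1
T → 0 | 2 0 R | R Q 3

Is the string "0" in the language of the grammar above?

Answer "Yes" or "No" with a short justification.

No - no valid derivation exists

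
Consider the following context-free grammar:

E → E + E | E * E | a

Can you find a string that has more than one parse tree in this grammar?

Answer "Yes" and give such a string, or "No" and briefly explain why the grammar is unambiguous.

Yes - the string 'a * a + a * a + a * a' has two distinct parse trees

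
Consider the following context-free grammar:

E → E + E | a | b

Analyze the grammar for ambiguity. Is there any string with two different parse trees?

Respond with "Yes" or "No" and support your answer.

Yes - the string 'b + b + a + a + a' has two distinct parse trees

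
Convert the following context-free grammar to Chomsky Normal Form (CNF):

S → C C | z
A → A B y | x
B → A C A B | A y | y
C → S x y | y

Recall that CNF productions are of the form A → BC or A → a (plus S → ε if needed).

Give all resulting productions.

S → z; TY → y; A → x; B → y; TX → x; C → y; S → C C; A → A X0; X0 → B TY; B → A X1; X1 → C X2; X2 → A B; B → A TY; C → S X3; X3 → TX TY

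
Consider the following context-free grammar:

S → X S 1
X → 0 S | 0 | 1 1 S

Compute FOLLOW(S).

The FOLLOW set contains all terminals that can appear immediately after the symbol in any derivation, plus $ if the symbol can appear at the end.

We compute FOLLOW(S) using the standard algorithm.
FOLLOW(S) starts with {$}.
FIRST(S) = {0, 1}
FIRST(X) = {0, 1}
FOLLOW(S) = {$, 0, 1}
FOLLOW(X) = {0, 1}
Therefore, FOLLOW(S) = {$, 0, 1}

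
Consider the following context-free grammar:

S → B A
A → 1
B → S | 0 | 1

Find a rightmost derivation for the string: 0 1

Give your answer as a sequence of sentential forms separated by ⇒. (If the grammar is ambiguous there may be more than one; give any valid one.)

S ⇒ B A ⇒ B 1 ⇒ 0 1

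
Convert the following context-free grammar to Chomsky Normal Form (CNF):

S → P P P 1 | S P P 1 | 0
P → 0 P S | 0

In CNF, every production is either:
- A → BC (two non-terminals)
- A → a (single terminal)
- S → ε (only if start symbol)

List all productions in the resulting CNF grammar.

T1 → 1; S → 0; T0 → 0; P → 0; S → P X0; X0 → P X1; X1 → P T1; S → S X2; X2 → P X3; X3 → P T1; P → T0 X4; X4 → P S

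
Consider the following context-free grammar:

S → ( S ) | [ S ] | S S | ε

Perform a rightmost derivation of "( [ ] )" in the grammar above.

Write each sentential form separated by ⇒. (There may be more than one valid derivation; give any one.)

S ⇒ ( S ) ⇒ ( [ S ] ) ⇒ ( [ ] )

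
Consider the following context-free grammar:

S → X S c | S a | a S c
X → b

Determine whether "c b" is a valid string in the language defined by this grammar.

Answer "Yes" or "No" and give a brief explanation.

No - no valid derivation exists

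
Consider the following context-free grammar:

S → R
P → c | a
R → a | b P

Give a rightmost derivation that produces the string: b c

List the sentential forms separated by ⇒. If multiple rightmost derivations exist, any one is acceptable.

S ⇒ R ⇒ b P ⇒ b c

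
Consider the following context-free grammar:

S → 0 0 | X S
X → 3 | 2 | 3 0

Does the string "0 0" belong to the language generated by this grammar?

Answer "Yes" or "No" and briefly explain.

Yes - a valid derivation exists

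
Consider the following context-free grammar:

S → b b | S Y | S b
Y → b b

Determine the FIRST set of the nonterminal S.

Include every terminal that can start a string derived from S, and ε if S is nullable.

We compute FIRST(S) using the standard algorithm.
FIRST(S) = {b}
FIRST(Y) = {b}
Therefore, FIRST(S) = {b}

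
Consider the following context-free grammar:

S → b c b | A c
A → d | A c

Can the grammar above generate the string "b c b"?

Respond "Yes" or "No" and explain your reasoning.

Yes - a valid derivation exists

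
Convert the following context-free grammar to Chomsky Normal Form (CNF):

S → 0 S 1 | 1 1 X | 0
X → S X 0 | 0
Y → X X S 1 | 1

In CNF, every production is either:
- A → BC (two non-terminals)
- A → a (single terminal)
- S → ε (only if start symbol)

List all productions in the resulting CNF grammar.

T0 → 0; T1 → 1; S → 0; X → 0; Y → 1; S → T0 X0; X0 → S T1; S → T1 X1; X1 → T1 X; X → S X2; X2 → X T0; Y → X X3; X3 → X X4; X4 → S T1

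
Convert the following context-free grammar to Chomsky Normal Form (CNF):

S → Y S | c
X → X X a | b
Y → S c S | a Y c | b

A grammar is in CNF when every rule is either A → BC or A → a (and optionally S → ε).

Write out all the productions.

S → c; TA → a; X → b; TC → c; Y → b; S → Y S; X → X X0; X0 → X TA; Y → S X1; X1 → TC S; Y → TA X2; X2 → Y TC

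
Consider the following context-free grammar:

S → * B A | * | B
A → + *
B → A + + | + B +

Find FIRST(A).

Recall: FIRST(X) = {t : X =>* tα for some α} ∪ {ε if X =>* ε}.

We compute FIRST(A) using the standard algorithm.
FIRST(A) = {+}
FIRST(B) = {+}
FIRST(S) = {*, +}
Therefore, FIRST(A) = {+}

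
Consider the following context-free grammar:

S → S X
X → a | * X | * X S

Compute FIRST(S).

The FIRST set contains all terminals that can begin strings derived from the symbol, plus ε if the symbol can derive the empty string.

We compute FIRST(S) using the standard algorithm.
FIRST(S) = {}
FIRST(X) = {*, a}
Therefore, FIRST(S) = {}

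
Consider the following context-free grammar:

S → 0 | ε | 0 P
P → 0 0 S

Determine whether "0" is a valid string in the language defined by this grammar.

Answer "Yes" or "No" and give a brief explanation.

Yes - a valid derivation exists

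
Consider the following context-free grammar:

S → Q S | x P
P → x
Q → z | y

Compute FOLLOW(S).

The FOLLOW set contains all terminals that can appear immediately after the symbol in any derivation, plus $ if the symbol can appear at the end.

We compute FOLLOW(S) using the standard algorithm.
FOLLOW(S) starts with {$}.
FIRST(P) = {x}
FIRST(Q) = {y, z}
FIRST(S) = {x, y, z}
FOLLOW(P) = {$}
FOLLOW(Q) = {x, y, z}
FOLLOW(S) = {$}
Therefore, FOLLOW(S) = {$}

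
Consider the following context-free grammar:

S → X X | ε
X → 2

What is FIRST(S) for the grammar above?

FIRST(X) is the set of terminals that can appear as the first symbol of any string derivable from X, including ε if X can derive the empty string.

We compute FIRST(S) using the standard algorithm.
FIRST(S) = {2, ε}
FIRST(X) = {2}
Therefore, FIRST(S) = {2, ε}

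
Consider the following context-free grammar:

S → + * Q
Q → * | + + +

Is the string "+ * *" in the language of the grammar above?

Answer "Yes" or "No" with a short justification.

Yes - a valid derivation exists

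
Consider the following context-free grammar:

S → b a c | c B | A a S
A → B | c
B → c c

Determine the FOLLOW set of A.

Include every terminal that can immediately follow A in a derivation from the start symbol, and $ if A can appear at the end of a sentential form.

We compute FOLLOW(A) using the standard algorithm.
FOLLOW(S) starts with {$}.
FIRST(A) = {c}
FIRST(B) = {c}
FIRST(S) = {b, c}
FOLLOW(A) = {a}
FOLLOW(B) = {$, a}
FOLLOW(S) = {$}
Therefore, FOLLOW(A) = {a}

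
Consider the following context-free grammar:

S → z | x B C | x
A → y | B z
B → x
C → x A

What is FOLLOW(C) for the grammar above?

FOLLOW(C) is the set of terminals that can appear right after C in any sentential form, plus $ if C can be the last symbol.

We compute FOLLOW(C) using the standard algorithm.
FOLLOW(S) starts with {$}.
FIRST(A) = {x, y}
FIRST(B) = {x}
FIRST(C) = {x}
FIRST(S) = {x, z}
FOLLOW(A) = {$}
FOLLOW(B) = {x, z}
FOLLOW(C) = {$}
FOLLOW(S) = {$}
Therefore, FOLLOW(C) = {$}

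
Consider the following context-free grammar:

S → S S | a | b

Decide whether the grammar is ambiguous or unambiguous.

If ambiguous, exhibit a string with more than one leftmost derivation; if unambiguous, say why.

Ambiguous - the string 'a b b a' has two distinct leftmost derivations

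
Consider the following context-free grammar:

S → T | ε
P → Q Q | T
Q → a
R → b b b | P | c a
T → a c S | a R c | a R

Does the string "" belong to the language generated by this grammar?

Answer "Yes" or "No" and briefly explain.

Yes - a valid derivation exists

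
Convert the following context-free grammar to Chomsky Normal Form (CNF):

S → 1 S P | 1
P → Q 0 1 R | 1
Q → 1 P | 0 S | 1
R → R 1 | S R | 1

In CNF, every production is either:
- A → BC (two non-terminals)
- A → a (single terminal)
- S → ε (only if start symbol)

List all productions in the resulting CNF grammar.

T1 → 1; S → 1; T0 → 0; P → 1; Q → 1; R → 1; S → T1 X0; X0 → S P; P → Q X1; X1 → T0 X2; X2 → T1 R; Q → T1 P; Q → T0 S; R → R T1; R → S R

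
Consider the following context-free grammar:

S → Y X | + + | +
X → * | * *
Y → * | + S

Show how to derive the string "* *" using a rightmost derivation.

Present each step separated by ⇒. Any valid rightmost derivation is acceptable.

S ⇒ Y X ⇒ Y * ⇒ * *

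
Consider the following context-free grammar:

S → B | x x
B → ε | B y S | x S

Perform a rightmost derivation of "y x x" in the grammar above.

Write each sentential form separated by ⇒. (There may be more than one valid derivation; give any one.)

S ⇒ B ⇒ B y S ⇒ B y x x ⇒ y x x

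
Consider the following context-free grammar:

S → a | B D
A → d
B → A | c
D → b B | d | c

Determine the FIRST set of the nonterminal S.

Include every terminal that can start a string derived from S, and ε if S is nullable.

We compute FIRST(S) using the standard algorithm.
FIRST(A) = {d}
FIRST(B) = {c, d}
FIRST(D) = {b, c, d}
FIRST(S) = {a, c, d}
Therefore, FIRST(S) = {a, c, d}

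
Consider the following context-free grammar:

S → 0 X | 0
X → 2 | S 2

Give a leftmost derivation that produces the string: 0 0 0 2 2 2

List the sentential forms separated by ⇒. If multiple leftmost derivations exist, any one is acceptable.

S ⇒ 0 X ⇒ 0 S 2 ⇒ 0 0 X 2 ⇒ 0 0 S 2 2 ⇒ 0 0 0 X 2 2 ⇒ 0 0 0 2 2 2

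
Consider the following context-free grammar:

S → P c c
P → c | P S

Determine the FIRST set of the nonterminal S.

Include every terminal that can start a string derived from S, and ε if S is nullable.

We compute FIRST(S) using the standard algorithm.
FIRST(P) = {c}
FIRST(S) = {c}
Therefore, FIRST(S) = {c}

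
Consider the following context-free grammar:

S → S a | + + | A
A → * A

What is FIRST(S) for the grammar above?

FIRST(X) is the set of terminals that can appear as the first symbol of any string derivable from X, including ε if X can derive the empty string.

We compute FIRST(S) using the standard algorithm.
FIRST(A) = {*}
FIRST(S) = {*, +}
Therefore, FIRST(S) = {*, +}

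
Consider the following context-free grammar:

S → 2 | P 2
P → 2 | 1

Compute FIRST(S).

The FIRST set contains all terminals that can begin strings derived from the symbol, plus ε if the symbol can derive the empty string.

We compute FIRST(S) using the standard algorithm.
FIRST(P) = {1, 2}
FIRST(S) = {1, 2}
Therefore, FIRST(S) = {1, 2}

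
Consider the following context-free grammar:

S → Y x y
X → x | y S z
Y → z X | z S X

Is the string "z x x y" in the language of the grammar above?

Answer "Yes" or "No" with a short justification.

Yes - a valid derivation exists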